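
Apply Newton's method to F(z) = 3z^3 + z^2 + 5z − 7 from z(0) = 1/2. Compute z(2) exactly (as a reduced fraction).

53551/61501

F'(z) = 9z^2 + 2z + 5.
F(1/2) = −31/8, F'(1/2) = 33/4, so z(1) = (1/2) − (−31/8)/(33/4) = 32/33.
F(32/33) = 18259/11979, F'(32/33) = 5591/363, so z(2) = (32/33) − (18259/11979)/(5591/363) = 53551/61501.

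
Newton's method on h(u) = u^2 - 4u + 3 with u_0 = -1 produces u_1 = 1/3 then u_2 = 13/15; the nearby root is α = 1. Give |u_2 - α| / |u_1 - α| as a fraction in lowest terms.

u_1 - α = 1/3 - 1 = -2/3, so |u_1 - α| = 2/3.
u_2 - α = 13/15 - 1 = -2/15, so |u_2 - α| = 2/15.
Ratio = (2/15) / (2/3) = 1/5.

1/5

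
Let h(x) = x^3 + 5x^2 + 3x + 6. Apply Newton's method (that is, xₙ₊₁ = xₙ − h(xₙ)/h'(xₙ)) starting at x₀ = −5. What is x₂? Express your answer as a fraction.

−1112677/240170

h'(x) = 3x^2 + 10x + 3.
h(−5) = −9, h'(−5) = 28, so x₁ = (−5) − (−9)/28 = −131/28.
h(−131/28) = −21951/21952, h'(−131/28) = 17155/784, so x₂ = (−131/28) − (−21951/21952)/(17155/784) = −1112677/240170.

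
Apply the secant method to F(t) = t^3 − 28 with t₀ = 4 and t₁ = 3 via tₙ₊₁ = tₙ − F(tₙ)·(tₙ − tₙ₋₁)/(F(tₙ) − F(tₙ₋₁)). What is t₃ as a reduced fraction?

113260/37297

F(4) = 36, F(3) = −1. t₂ = 3 − (−1)·(3 − 4)/((−1) − 36) = 112/37.
F(3) = −1, F(112/37) = −13356/50653. t₃ = (112/37) − (−13356/50653)·((112/37) − 3)/((−13356/50653) − (−1)) = 113260/37297.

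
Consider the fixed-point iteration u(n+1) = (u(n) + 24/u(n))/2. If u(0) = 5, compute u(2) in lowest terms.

u(1) = (5 + 24/5)/2 = 49/10.
u(2) = (49/10 + 24/(49/10))/2 = 4801/980.

4801/980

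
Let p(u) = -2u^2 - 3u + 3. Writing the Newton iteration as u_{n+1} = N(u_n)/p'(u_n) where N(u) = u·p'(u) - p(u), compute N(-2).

p'(u) = -4u - 3.
N(u) = u·p'(u) - p(u) = u·(-4u - 3) - (-2u^2 - 3u + 3) = -2u^2 - 3.
N(-2) = -11.

-11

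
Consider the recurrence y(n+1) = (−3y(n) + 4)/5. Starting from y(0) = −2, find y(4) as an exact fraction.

y(1) = (−3·(−2) + 4)/5 = 2.
y(2) = (−3·2 + 4)/5 = −2/5.
y(3) = (−3·(−2/5) + 4)/5 = 26/25.
y(4) = (−3·(26/25) + 4)/5 = 22/125.

22/125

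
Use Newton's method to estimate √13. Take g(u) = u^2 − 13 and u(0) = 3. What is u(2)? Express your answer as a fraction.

g'(u) = 2u.
g(3) = −4, g'(3) = 6, so u(1) = 3 − (−4)/6 = 11/3.
g(11/3) = 4/9, g'(11/3) = 22/3, so u(2) = (11/3) − (4/9)/(22/3) = 119/33.

119/33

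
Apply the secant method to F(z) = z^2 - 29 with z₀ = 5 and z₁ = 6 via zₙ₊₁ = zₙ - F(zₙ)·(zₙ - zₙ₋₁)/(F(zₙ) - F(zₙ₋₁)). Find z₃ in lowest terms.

F(5) = -4, F(6) = 7. z₂ = 6 - 7·(6 - 5)/(7 - (-4)) = 59/11.
F(6) = 7, F(59/11) = -28/121. z₃ = (59/11) - (-28/121)·((59/11) - 6)/((-28/121) - 7) = 673/125.

673/125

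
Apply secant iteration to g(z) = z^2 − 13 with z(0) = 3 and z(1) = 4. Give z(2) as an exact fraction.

g(3) = −4, g(4) = 3. z(2) = 4 − 3·(4 − 3)/(3 − (−4)) = 25/7.

25/7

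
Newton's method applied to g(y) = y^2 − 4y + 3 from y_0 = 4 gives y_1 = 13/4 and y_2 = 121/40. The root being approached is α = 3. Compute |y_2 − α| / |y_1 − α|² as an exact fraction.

y_1 − α = 13/4 − 3 = 1/4, so |y_1 − α| = 1/4.
y_2 − α = 121/40 − 3 = 1/40, so |y_2 − α| = 1/40.
|y_1 − α|² = 1/16.
Ratio = (1/40) / (1/16) = 2/5.

2/5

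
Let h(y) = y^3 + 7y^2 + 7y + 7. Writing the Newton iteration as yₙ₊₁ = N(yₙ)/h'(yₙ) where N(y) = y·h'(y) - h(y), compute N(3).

110

h'(y) = 3y^2 + 14y + 7.
N(y) = y·h'(y) - h(y) = y·(3y^2 + 14y + 7) - (y^3 + 7y^2 + 7y + 7) = 2y^3 + 7y^2 - 7.
N(3) = 110.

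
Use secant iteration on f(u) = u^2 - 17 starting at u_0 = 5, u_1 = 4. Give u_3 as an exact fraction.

301/73

f(5) = 8, f(4) = -1. u_2 = 4 - (-1)·(4 - 5)/((-1) - 8) = 37/9.
f(4) = -1, f(37/9) = -8/81. u_3 = (37/9) - (-8/81)·((37/9) - 4)/((-8/81) - (-1)) = 301/73.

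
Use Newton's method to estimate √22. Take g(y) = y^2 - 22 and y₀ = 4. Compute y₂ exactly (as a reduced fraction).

713/152

g'(y) = 2y.
g(4) = -6, g'(4) = 8, so y₁ = 4 - (-6)/8 = 19/4.
g(19/4) = 9/16, g'(19/4) = 19/2, so y₂ = (19/4) - (9/16)/(19/2) = 713/152.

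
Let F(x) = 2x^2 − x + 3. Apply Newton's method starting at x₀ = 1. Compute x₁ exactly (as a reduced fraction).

−1/3

F'(x) = 4x − 1.
F(1) = 4, F'(1) = 3, so x₁ = 1 − 4/3 = −1/3.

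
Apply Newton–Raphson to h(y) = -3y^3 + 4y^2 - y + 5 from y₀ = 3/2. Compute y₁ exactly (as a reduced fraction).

h'(y) = -9y^2 + 8y - 1.
h(3/2) = 19/8, h'(3/2) = -37/4, so y₁ = (3/2) - (19/8)/(-37/4) = 65/37.

65/37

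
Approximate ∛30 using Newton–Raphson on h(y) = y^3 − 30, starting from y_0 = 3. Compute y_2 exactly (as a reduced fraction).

32887/10584

h'(y) = 3y^2.
h(3) = −3, h'(3) = 27, so y_1 = 3 − (−3)/27 = 28/9.
h(28/9) = 82/729, h'(28/9) = 784/27, so y_2 = (28/9) − (82/729)/(784/27) = 32887/10584.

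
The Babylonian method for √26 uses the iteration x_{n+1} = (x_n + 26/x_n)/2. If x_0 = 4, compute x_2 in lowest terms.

x_1 = (4 + 26/4)/2 = 21/4.
x_2 = (21/4 + 26/(21/4))/2 = 857/168.

857/168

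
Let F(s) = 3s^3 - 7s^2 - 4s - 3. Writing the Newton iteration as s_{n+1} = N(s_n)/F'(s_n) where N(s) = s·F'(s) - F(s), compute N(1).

2

F'(s) = 9s^2 - 14s - 4.
N(s) = s·F'(s) - F(s) = s·(9s^2 - 14s - 4) - (3s^3 - 7s^2 - 4s - 3) = 6s^3 - 7s^2 + 3.
N(1) = 2.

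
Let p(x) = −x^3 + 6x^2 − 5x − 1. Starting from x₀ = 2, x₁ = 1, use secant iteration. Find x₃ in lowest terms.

p(2) = 5, p(1) = −1. x₂ = 1 − (−1)·(1 − 2)/((−1) − 5) = 7/6.
p(1) = −1, p(7/6) = −55/216. x₃ = (7/6) − (−55/216)·((7/6) − 1)/((−55/216) − (−1)) = 197/161.

197/161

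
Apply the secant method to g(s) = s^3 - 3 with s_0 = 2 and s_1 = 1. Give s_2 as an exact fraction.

g(2) = 5, g(1) = -2. s_2 = 1 - (-2)·(1 - 2)/((-2) - 5) = 9/7.

9/7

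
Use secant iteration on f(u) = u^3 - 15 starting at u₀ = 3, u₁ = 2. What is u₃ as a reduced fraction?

12885/5179

f(3) = 12, f(2) = -7. u₂ = 2 - (-7)·(2 - 3)/((-7) - 12) = 45/19.
f(2) = -7, f(45/19) = -11760/6859. u₃ = (45/19) - (-11760/6859)·((45/19) - 2)/((-11760/6859) - (-7)) = 12885/5179.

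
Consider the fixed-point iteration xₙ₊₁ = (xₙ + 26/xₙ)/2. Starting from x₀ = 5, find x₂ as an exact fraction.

5201/1020

x₁ = (5 + 26/5)/2 = 51/10.
x₂ = (51/10 + 26/(51/10))/2 = 5201/1020.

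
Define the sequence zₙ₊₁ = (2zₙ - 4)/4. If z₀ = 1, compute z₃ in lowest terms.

-13/8

z₁ = (2·1 - 4)/4 = -1/2.
z₂ = (2·(-1/2) - 4)/4 = -5/4.
z₃ = (2·(-5/4) - 4)/4 = -13/8.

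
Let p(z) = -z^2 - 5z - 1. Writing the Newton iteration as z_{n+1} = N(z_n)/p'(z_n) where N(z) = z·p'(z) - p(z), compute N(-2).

p'(z) = -2z - 5.
N(z) = z·p'(z) - p(z) = z·(-2z - 5) - (-z^2 - 5z - 1) = -z^2 + 1.
N(-2) = -3.

-3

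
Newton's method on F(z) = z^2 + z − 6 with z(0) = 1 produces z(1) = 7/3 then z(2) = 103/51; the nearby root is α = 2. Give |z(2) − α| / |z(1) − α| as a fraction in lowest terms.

1/17

z(1) − α = 7/3 − 2 = 1/3, so |z(1) − α| = 1/3.
z(2) − α = 103/51 − 2 = 1/51, so |z(2) − α| = 1/51.
Ratio = (1/51) / (1/3) = 1/17.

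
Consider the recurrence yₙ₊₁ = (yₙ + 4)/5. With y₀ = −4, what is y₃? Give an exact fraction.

y₁ = ((−4) + 4)/5 = 0.
y₂ = (0 + 4)/5 = 4/5.
y₃ = ((4/5) + 4)/5 = 24/25.

24/25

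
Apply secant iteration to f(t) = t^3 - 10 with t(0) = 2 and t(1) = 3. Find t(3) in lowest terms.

f(2) = -2, f(3) = 17. t(2) = 3 - 17·(3 - 2)/(17 - (-2)) = 40/19.
f(3) = 17, f(40/19) = -4590/6859. t(3) = (40/19) - (-4590/6859)·((40/19) - 3)/((-4590/6859) - 17) = 15250/7129.

15250/7129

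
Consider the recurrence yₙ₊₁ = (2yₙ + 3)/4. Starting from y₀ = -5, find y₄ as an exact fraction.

y₁ = (2·(-5) + 3)/4 = -7/4.
y₂ = (2·(-7/4) + 3)/4 = -1/8.
y₃ = (2·(-1/8) + 3)/4 = 11/16.
y₄ = (2·(11/16) + 3)/4 = 35/32.

35/32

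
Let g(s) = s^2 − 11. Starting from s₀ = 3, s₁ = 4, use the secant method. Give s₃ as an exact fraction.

169/51

g(3) = −2, g(4) = 5. s₂ = 4 − 5·(4 − 3)/(5 − (−2)) = 23/7.
g(4) = 5, g(23/7) = −10/49. s₃ = (23/7) − (−10/49)·((23/7) − 4)/((−10/49) − 5) = 169/51.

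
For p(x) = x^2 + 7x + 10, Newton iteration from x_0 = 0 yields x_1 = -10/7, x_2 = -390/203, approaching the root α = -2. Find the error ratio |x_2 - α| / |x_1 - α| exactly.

x_1 - α = -10/7 - (-2) = -10/7 + 2 = 4/7, so |x_1 - α| = 4/7.
x_2 - α = -390/203 - (-2) = -390/203 + 2 = 16/203, so |x_2 - α| = 16/203.
Ratio = (16/203) / (4/7) = 4/29.

4/29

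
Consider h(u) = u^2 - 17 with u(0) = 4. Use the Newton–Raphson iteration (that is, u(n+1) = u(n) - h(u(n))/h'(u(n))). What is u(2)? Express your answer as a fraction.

h'(u) = 2u.
h(4) = -1, h'(4) = 8, so u(1) = 4 - (-1)/8 = 33/8.
h(33/8) = 1/64, h'(33/8) = 33/4, so u(2) = (33/8) - (1/64)/(33/4) = 2177/528.

2177/528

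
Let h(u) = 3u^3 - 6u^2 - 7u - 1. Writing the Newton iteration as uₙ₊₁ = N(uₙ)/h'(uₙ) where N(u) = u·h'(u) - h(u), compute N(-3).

-215

h'(u) = 9u^2 - 12u - 7.
N(u) = u·h'(u) - h(u) = u·(9u^2 - 12u - 7) - (3u^3 - 6u^2 - 7u - 1) = 6u^3 - 6u^2 + 1.
N(-3) = -215.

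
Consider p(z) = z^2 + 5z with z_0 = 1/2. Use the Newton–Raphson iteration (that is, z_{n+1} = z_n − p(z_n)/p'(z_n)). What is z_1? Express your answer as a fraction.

p'(z) = 2z + 5.
p(1/2) = 11/4, p'(1/2) = 6, so z_1 = (1/2) − (11/4)/6 = 1/24.

1/24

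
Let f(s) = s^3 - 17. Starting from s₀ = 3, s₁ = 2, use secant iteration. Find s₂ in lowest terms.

f(3) = 10, f(2) = -9. s₂ = 2 - (-9)·(2 - 3)/((-9) - 10) = 47/19.

47/19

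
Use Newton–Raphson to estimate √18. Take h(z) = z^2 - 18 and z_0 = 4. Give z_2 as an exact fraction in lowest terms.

577/136

h'(z) = 2z.
h(4) = -2, h'(4) = 8, so z_1 = 4 - (-2)/8 = 17/4.
h(17/4) = 1/16, h'(17/4) = 17/2, so z_2 = (17/4) - (1/16)/(17/2) = 577/136.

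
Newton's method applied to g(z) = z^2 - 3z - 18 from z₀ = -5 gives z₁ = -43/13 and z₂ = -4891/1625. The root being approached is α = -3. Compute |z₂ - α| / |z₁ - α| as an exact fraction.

4/125

z₁ - α = -43/13 - (-3) = -43/13 + 3 = -4/13, so |z₁ - α| = 4/13.
z₂ - α = -4891/1625 - (-3) = -4891/1625 + 3 = -16/1625, so |z₂ - α| = 16/1625.
Ratio = (16/1625) / (4/13) = 4/125.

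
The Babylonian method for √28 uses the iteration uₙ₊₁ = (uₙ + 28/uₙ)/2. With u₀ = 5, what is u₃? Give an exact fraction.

62921681/11891080

u₁ = (5 + 28/5)/2 = 53/10.
u₂ = (53/10 + 28/(53/10))/2 = 5609/1060.
u₃ = (5609/1060 + 28/(5609/1060))/2 = 62921681/11891080.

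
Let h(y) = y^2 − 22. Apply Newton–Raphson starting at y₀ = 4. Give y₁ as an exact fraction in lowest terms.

19/4

h'(y) = 2y.
h(4) = −6, h'(4) = 8, so y₁ = 4 − (−6)/8 = 19/4.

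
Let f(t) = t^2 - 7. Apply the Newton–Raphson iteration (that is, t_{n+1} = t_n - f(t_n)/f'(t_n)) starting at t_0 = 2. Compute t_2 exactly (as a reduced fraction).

233/88

f'(t) = 2t.
f(2) = -3, f'(2) = 4, so t_1 = 2 - (-3)/4 = 11/4.
f(11/4) = 9/16, f'(11/4) = 11/2, so t_2 = (11/4) - (9/16)/(11/2) = 233/88.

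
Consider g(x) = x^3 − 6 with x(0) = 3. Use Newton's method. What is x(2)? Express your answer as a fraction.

10187/5400

g'(x) = 3x^2.
g(3) = 21, g'(3) = 27, so x(1) = 3 − 21/27 = 20/9.
g(20/9) = 3626/729, g'(20/9) = 400/27, so x(2) = (20/9) − (3626/729)/(400/27) = 10187/5400.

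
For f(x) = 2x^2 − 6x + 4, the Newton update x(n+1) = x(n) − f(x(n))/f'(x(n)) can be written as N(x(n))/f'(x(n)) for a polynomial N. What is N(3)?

f'(x) = 4x − 6.
N(x) = x·f'(x) − f(x) = x·(4x − 6) − (2x^2 − 6x + 4) = 2x^2 − 4.
N(3) = 14.

14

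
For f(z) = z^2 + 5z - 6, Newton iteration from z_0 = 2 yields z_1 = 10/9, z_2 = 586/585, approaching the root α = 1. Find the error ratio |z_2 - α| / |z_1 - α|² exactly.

9/65

z_1 - α = 10/9 - 1 = 1/9, so |z_1 - α| = 1/9.
z_2 - α = 586/585 - 1 = 1/585, so |z_2 - α| = 1/585.
|z_1 - α|² = 1/81.
Ratio = (1/585) / (1/81) = 9/65.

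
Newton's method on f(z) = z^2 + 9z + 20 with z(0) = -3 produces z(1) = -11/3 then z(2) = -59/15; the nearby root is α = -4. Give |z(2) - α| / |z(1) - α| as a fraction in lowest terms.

z(1) - α = -11/3 - (-4) = -11/3 + 4 = 1/3, so |z(1) - α| = 1/3.
z(2) - α = -59/15 - (-4) = -59/15 + 4 = 1/15, so |z(2) - α| = 1/15.
Ratio = (1/15) / (1/3) = 1/5.

1/5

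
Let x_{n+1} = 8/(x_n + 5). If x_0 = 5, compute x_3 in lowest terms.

x_1 = 8/(5 + 5) = 4/5.
x_2 = 8/(4/5 + 5) = 40/29.
x_3 = 8/(40/29 + 5) = 232/185.

232/185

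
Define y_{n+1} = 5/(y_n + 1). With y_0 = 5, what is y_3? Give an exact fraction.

y_1 = 5/(5 + 1) = 5/6.
y_2 = 5/(5/6 + 1) = 30/11.
y_3 = 5/(30/11 + 1) = 55/41.

55/41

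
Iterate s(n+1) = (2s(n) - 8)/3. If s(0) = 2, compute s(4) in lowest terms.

-488/81

s(1) = (2·2 - 8)/3 = -4/3.
s(2) = (2·(-4/3) - 8)/3 = -32/9.
s(3) = (2·(-32/9) - 8)/3 = -136/27.
s(4) = (2·(-136/27) - 8)/3 = -488/81.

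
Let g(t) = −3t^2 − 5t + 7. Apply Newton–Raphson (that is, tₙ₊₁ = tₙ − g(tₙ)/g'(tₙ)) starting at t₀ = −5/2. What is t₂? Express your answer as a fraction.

g'(t) = −6t − 5.
g(−5/2) = 3/4, g'(−5/2) = 10, so t₁ = (−5/2) − (3/4)/10 = −103/40.
g(−103/40) = −27/1600, g'(−103/40) = 209/20, so t₂ = (−103/40) − (−27/1600)/(209/20) = −43027/16720.

−43027/16720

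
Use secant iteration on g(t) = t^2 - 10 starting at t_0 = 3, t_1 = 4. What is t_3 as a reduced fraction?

g(3) = -1, g(4) = 6. t_2 = 4 - 6·(4 - 3)/(6 - (-1)) = 22/7.
g(4) = 6, g(22/7) = -6/49. t_3 = (22/7) - (-6/49)·((22/7) - 4)/((-6/49) - 6) = 79/25.

79/25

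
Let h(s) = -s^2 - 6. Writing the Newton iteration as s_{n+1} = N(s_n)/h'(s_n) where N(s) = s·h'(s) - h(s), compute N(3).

h'(s) = -2s.
N(s) = s·h'(s) - h(s) = s·(-2s) - (-s^2 - 6) = -s^2 + 6.
N(3) = -3.

-3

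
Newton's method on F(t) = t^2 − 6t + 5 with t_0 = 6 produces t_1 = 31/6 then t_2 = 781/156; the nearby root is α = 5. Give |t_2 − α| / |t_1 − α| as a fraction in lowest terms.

t_1 − α = 31/6 − 5 = 1/6, so |t_1 − α| = 1/6.
t_2 − α = 781/156 − 5 = 1/156, so |t_2 − α| = 1/156.
Ratio = (1/156) / (1/6) = 1/26.

1/26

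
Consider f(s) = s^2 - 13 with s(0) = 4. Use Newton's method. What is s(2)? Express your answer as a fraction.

f'(s) = 2s.
f(4) = 3, f'(4) = 8, so s(1) = 4 - 3/8 = 29/8.
f(29/8) = 9/64, f'(29/8) = 29/4, so s(2) = (29/8) - (9/64)/(29/4) = 1673/464.

1673/464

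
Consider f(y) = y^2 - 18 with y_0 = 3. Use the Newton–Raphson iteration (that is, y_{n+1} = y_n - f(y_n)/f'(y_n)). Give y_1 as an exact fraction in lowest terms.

9/2

f'(y) = 2y.
f(3) = -9, f'(3) = 6, so y_1 = 3 - (-9)/6 = 9/2.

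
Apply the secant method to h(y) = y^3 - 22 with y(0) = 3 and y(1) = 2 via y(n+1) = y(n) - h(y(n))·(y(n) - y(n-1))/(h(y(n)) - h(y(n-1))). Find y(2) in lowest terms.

52/19

h(3) = 5, h(2) = -14. y(2) = 2 - (-14)·(2 - 3)/((-14) - 5) = 52/19.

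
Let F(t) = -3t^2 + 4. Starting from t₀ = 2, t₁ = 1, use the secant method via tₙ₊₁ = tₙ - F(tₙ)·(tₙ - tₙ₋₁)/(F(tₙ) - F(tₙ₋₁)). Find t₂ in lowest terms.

10/9

F(2) = -8, F(1) = 1. t₂ = 1 - 1·(1 - 2)/(1 - (-8)) = 10/9.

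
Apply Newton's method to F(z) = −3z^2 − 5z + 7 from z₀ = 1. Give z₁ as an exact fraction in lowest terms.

F'(z) = −6z − 5.
F(1) = −1, F'(1) = −11, so z₁ = 1 − (−1)/(−11) = 10/11.

10/11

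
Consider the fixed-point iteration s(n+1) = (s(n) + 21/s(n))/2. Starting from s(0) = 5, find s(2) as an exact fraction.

527/115

s(1) = (5 + 21/5)/2 = 23/5.
s(2) = (23/5 + 21/(23/5))/2 = 527/115.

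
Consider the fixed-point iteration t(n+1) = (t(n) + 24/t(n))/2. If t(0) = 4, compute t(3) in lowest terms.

t(1) = (4 + 24/4)/2 = 5.
t(2) = (5 + 24/5)/2 = 49/10.
t(3) = (49/10 + 24/(49/10))/2 = 4801/980.

4801/980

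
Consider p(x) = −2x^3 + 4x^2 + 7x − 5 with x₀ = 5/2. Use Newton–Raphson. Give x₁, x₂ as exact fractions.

x₁ = 65/21, x₂ = 697295/238203

p'(x) = −6x^2 + 8x + 7.
p(5/2) = 25/4, p'(5/2) = −21/2, so x₁ = (5/2) − (25/4)/(−21/2) = 65/21.
p(65/21) = −40000/9261, p'(65/21) = −3781/147, so x₂ = (65/21) − (−40000/9261)/(−3781/147) = 697295/238203.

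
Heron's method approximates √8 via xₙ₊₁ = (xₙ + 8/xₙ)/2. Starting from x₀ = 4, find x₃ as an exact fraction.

x₁ = (4 + 8/4)/2 = 3.
x₂ = (3 + 8/3)/2 = 17/6.
x₃ = (17/6 + 8/(17/6))/2 = 577/204.

577/204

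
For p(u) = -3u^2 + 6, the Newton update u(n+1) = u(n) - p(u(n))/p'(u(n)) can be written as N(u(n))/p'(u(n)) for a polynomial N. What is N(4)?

-54

p'(u) = -6u.
N(u) = u·p'(u) - p(u) = u·(-6u) - (-3u^2 + 6) = -3u^2 - 6.
N(4) = -54.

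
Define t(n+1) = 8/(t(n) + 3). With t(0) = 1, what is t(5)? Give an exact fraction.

872/511

t(1) = 8/(1 + 3) = 2.
t(2) = 8/(2 + 3) = 8/5.
t(3) = 8/(8/5 + 3) = 40/23.
t(4) = 8/(40/23 + 3) = 184/109.
t(5) = 8/(184/109 + 3) = 872/511.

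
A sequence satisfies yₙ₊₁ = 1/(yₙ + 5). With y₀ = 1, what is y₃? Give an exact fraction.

y₁ = 1/(1 + 5) = 1/6.
y₂ = 1/(1/6 + 5) = 6/31.
y₃ = 1/(6/31 + 5) = 31/161.

31/161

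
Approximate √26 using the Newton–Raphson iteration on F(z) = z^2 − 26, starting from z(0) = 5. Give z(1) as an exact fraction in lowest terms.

F'(z) = 2z.
F(5) = −1, F'(5) = 10, so z(1) = 5 − (−1)/10 = 51/10.

51/10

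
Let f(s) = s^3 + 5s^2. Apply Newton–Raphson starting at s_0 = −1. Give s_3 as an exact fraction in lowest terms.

−170607/1711843

f'(s) = 3s^2 + 10s.
f(−1) = 4, f'(−1) = −7, so s_1 = (−1) − 4/(−7) = −3/7.
f(−3/7) = 288/343, f'(−3/7) = −183/49, so s_2 = (−3/7) − (288/343)/(−183/49) = −87/427.
f(−87/427) = 15501312/77854483, f'(−87/427) = −348783/182329, so s_3 = (−87/427) − (15501312/77854483)/(−348783/182329) = −170607/1711843.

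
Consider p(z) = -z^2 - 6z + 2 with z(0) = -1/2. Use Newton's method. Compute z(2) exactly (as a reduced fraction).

881/2760

p'(z) = -2z - 6.
p(-1/2) = 19/4, p'(-1/2) = -5, so z(1) = (-1/2) - (19/4)/(-5) = 9/20.
p(9/20) = -361/400, p'(9/20) = -69/10, so z(2) = (9/20) - (-361/400)/(-69/10) = 881/2760.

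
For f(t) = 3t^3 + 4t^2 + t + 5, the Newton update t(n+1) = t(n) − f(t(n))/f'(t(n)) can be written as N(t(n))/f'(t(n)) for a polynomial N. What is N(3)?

193

f'(t) = 9t^2 + 8t + 1.
N(t) = t·f'(t) − f(t) = t·(9t^2 + 8t + 1) − (3t^3 + 4t^2 + t + 5) = 6t^3 + 4t^2 − 5.
N(3) = 193.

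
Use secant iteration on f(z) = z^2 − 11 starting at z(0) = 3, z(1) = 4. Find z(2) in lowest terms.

23/7

f(3) = −2, f(4) = 5. z(2) = 4 − 5·(4 − 3)/(5 − (−2)) = 23/7.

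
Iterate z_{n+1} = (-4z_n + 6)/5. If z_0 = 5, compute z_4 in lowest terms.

z_1 = (-4·5 + 6)/5 = -14/5.
z_2 = (-4·(-14/5) + 6)/5 = 86/25.
z_3 = (-4·(86/25) + 6)/5 = -194/125.
z_4 = (-4·(-194/125) + 6)/5 = 1526/625.

1526/625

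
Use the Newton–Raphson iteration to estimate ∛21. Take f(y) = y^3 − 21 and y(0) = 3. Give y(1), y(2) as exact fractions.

f'(y) = 3y^2.
f(3) = 6, f'(3) = 27, so y(1) = 3 − 6/27 = 25/9.
f(25/9) = 316/729, f'(25/9) = 625/27, so y(2) = (25/9) − (316/729)/(625/27) = 46559/16875.

y(1) = 25/9, y(2) = 46559/16875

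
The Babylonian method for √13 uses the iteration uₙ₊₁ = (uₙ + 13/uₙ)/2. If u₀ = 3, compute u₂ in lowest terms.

119/33

u₁ = (3 + 13/3)/2 = 11/3.
u₂ = (11/3 + 13/(11/3))/2 = 119/33.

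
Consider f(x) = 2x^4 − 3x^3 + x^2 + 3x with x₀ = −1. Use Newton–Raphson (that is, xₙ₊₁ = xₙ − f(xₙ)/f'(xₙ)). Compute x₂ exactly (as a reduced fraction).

−212771/290240

f'(x) = 8x^3 − 9x^2 + 2x + 3.
f(−1) = 3, f'(−1) = −16, so x₁ = (−1) − 3/(−16) = −13/16.
f(−13/16) = 23049/32768, f'(−13/16) = −4535/512, so x₂ = (−13/16) − (23049/32768)/(−4535/512) = −212771/290240.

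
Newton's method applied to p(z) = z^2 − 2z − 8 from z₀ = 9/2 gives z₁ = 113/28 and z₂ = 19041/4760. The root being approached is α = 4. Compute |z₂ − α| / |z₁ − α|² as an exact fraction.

14/85

z₁ − α = 113/28 − 4 = 1/28, so |z₁ − α| = 1/28.
z₂ − α = 19041/4760 − 4 = 1/4760, so |z₂ − α| = 1/4760.
|z₁ − α|² = 1/784.
Ratio = (1/4760) / (1/784) = 14/85.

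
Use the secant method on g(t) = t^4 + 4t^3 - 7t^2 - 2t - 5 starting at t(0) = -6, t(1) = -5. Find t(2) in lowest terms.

g(-6) = 187, g(-5) = -45. t(2) = (-5) - (-45)·((-5) - (-6))/((-45) - 187) = -1205/232.

-1205/232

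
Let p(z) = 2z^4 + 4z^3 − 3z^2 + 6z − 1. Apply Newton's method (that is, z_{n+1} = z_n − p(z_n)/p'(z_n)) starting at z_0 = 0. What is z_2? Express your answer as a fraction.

p'(z) = 8z^3 + 12z^2 − 6z + 6.
p(0) = −1, p'(0) = 6, so z_1 = 0 − (−1)/6 = 1/6.
p(1/6) = −41/648, p'(1/6) = 145/27, so z_2 = (1/6) − (−41/648)/(145/27) = 207/1160.

207/1160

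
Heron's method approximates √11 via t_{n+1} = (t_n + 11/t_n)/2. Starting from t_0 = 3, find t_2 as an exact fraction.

t_1 = (3 + 11/3)/2 = 10/3.
t_2 = (10/3 + 11/(10/3))/2 = 199/60.

199/60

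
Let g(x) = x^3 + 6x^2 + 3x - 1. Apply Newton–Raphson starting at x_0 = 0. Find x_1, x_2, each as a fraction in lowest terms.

x_1 = 1/3, x_2 = 47/198

g'(x) = 3x^2 + 12x + 3.
g(0) = -1, g'(0) = 3, so x_1 = 0 - (-1)/3 = 1/3.
g(1/3) = 19/27, g'(1/3) = 22/3, so x_2 = (1/3) - (19/27)/(22/3) = 47/198.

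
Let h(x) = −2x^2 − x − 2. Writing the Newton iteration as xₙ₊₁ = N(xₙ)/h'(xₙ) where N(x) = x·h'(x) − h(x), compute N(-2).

−6

h'(x) = −4x − 1.
N(x) = x·h'(x) − h(x) = x·(−4x − 1) − (−2x^2 − x − 2) = −2x^2 + 2.
N(-2) = −6.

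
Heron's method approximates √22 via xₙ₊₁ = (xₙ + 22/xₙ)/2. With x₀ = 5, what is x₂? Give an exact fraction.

x₁ = (5 + 22/5)/2 = 47/10.
x₂ = (47/10 + 22/(47/10))/2 = 4409/940.

4409/940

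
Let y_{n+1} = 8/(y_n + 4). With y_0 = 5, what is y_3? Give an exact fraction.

y_1 = 8/(5 + 4) = 8/9.
y_2 = 8/(8/9 + 4) = 18/11.
y_3 = 8/(18/11 + 4) = 44/31.

44/31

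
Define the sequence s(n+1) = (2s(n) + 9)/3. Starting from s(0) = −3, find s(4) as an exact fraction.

179/27

s(1) = (2·(−3) + 9)/3 = 1.
s(2) = (2·1 + 9)/3 = 11/3.
s(3) = (2·(11/3) + 9)/3 = 49/9.
s(4) = (2·(49/9) + 9)/3 = 179/27.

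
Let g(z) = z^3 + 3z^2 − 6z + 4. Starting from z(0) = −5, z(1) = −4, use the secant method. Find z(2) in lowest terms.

−31/7

g(−5) = −16, g(−4) = 12. z(2) = (−4) − 12·((−4) − (−5))/(12 − (−16)) = −31/7.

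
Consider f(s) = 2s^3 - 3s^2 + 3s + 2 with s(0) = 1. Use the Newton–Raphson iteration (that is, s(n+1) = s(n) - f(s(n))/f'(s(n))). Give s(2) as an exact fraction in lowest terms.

f'(s) = 6s^2 - 6s + 3.
f(1) = 4, f'(1) = 3, so s(1) = 1 - 4/3 = -1/3.
f(-1/3) = 16/27, f'(-1/3) = 17/3, so s(2) = (-1/3) - (16/27)/(17/3) = -67/153.

-67/153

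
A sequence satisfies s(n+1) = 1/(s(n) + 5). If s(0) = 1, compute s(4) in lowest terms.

s(1) = 1/(1 + 5) = 1/6.
s(2) = 1/(1/6 + 5) = 6/31.
s(3) = 1/(6/31 + 5) = 31/161.
s(4) = 1/(31/161 + 5) = 161/836.

161/836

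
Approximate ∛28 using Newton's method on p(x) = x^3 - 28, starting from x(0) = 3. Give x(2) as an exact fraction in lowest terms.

413465/136161

p'(x) = 3x^2.
p(3) = -1, p'(3) = 27, so x(1) = 3 - (-1)/27 = 82/27.
p(82/27) = 244/19683, p'(82/27) = 6724/243, so x(2) = (82/27) - (244/19683)/(6724/243) = 413465/136161.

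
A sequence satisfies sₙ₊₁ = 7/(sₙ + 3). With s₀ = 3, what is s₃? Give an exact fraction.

175/117

s₁ = 7/(3 + 3) = 7/6.
s₂ = 7/(7/6 + 3) = 42/25.
s₃ = 7/(42/25 + 3) = 175/117.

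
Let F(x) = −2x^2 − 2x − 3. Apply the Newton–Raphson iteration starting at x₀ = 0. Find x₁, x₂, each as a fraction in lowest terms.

F'(x) = −4x − 2.
F(0) = −3, F'(0) = −2, so x₁ = 0 − (−3)/(−2) = −3/2.
F(−3/2) = −9/2, F'(−3/2) = 4, so x₂ = (−3/2) − (−9/2)/4 = −3/8.

x₁ = −3/2, x₂ = −3/8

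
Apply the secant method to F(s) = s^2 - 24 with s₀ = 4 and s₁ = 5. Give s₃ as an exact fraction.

436/89

F(4) = -8, F(5) = 1. s₂ = 5 - 1·(5 - 4)/(1 - (-8)) = 44/9.
F(5) = 1, F(44/9) = -8/81. s₃ = (44/9) - (-8/81)·((44/9) - 5)/((-8/81) - 1) = 436/89.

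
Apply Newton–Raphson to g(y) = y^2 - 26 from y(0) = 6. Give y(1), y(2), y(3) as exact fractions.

y(1) = 31/6, y(2) = 1897/372, y(3) = 7196593/1411368

g'(y) = 2y.
g(6) = 10, g'(6) = 12, so y(1) = 6 - 10/12 = 31/6.
g(31/6) = 25/36, g'(31/6) = 31/3, so y(2) = (31/6) - (25/36)/(31/3) = 1897/372.
g(1897/372) = 625/138384, g'(1897/372) = 1897/186, so y(3) = (1897/372) - (625/138384)/(1897/186) = 7196593/1411368.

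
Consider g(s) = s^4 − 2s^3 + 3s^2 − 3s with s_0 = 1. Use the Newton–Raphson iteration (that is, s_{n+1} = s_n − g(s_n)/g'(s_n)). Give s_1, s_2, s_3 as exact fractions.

g'(s) = 4s^3 − 6s^2 + 6s − 3.
g(1) = −1, g'(1) = 1, so s_1 = 1 − (−1)/1 = 2.
g(2) = 6, g'(2) = 17, so s_2 = 2 − 6/17 = 28/17.
g(28/17) = 135324/83521, g'(28/17) = 41653/4913, so s_3 = (28/17) − (135324/83521)/(41653/4913) = 1030960/708101.

s_1 = 2, s_2 = 28/17, s_3 = 1030960/708101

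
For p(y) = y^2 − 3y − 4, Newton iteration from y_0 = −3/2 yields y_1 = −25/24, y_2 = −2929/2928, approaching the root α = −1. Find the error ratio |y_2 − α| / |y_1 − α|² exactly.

y_1 − α = −25/24 − (−1) = −25/24 + 1 = −1/24, so |y_1 − α| = 1/24.
y_2 − α = −2929/2928 − (−1) = −2929/2928 + 1 = −1/2928, so |y_2 − α| = 1/2928.
|y_1 − α|² = 1/576.
Ratio = (1/2928) / (1/576) = 12/61.

12/61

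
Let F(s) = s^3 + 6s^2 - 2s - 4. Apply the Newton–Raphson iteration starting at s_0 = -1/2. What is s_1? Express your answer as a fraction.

-21/29

F'(s) = 3s^2 + 12s - 2.
F(-1/2) = -13/8, F'(-1/2) = -29/4, so s_1 = (-1/2) - (-13/8)/(-29/4) = -21/29.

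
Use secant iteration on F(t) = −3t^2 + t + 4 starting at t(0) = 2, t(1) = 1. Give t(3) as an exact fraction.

F(2) = −6, F(1) = 2. t(2) = 1 − 2·(1 − 2)/(2 − (−6)) = 5/4.
F(1) = 2, F(5/4) = 9/16. t(3) = (5/4) − (9/16)·((5/4) − 1)/((9/16) − 2) = 31/23.

31/23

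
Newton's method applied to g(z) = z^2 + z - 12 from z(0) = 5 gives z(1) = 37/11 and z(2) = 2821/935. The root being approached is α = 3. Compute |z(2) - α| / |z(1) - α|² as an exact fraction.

11/85

z(1) - α = 37/11 - 3 = 4/11, so |z(1) - α| = 4/11.
z(2) - α = 2821/935 - 3 = 16/935, so |z(2) - α| = 16/935.
|z(1) - α|² = 16/121.
Ratio = (16/935) / (16/121) = 11/85.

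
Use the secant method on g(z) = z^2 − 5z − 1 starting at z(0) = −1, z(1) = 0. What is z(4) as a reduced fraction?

−192/997

g(−1) = 5, g(0) = −1. z(2) = 0 − (−1)·(0 − (−1))/((−1) − 5) = −1/6.
g(0) = −1, g(−1/6) = −5/36. z(3) = (−1/6) − (−5/36)·((−1/6) − 0)/((−5/36) − (−1)) = −6/31.
g(−1/6) = −5/36, g(−6/31) = 5/961. z(4) = (−6/31) − (5/961)·((−6/31) − (−1/6))/((5/961) − (−5/36)) = −192/997.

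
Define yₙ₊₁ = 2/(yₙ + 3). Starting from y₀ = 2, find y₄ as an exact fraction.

122/217

y₁ = 2/(2 + 3) = 2/5.
y₂ = 2/(2/5 + 3) = 10/17.
y₃ = 2/(10/17 + 3) = 34/61.
y₄ = 2/(34/61 + 3) = 122/217.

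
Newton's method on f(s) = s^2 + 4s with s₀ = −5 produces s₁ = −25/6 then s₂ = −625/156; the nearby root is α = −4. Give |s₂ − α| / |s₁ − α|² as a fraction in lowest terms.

3/13

s₁ − α = −25/6 − (−4) = −25/6 + 4 = −1/6, so |s₁ − α| = 1/6.
s₂ − α = −625/156 − (−4) = −625/156 + 4 = −1/156, so |s₂ − α| = 1/156.
|s₁ − α|² = 1/36.
Ratio = (1/156) / (1/36) = 3/13.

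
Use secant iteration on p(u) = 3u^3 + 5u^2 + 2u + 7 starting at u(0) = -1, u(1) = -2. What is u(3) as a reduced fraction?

p(-1) = 7, p(-2) = -1. u(2) = (-2) - (-1)·((-2) - (-1))/((-1) - 7) = -15/8.
p(-2) = -1, p(-15/8) = 539/512. u(3) = (-15/8) - (539/512)·((-15/8) - (-2))/((539/512) - (-1)) = -2038/1051.

-2038/1051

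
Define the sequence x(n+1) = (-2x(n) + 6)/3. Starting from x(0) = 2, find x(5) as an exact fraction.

x(1) = (-2·2 + 6)/3 = 2/3.
x(2) = (-2·(2/3) + 6)/3 = 14/9.
x(3) = (-2·(14/9) + 6)/3 = 26/27.
x(4) = (-2·(26/27) + 6)/3 = 110/81.
x(5) = (-2·(110/81) + 6)/3 = 266/243.

266/243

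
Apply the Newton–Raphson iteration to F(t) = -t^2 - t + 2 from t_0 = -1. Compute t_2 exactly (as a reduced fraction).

F'(t) = -2t - 1.
F(-1) = 2, F'(-1) = 1, so t_1 = (-1) - 2/1 = -3.
F(-3) = -4, F'(-3) = 5, so t_2 = (-3) - (-4)/5 = -11/5.

-11/5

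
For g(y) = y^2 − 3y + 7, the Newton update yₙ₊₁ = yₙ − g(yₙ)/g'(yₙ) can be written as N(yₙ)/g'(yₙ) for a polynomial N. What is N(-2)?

−3

g'(y) = 2y − 3.
N(y) = y·g'(y) − g(y) = y·(2y − 3) − (y^2 − 3y + 7) = y^2 − 7.
N(-2) = −3.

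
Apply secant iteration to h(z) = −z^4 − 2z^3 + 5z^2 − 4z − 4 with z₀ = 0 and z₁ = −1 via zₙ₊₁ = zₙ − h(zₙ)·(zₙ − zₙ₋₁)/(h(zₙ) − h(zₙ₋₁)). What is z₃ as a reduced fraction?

h(0) = −4, h(−1) = 6. z₂ = (−1) − 6·((−1) − 0)/(6 − (−4)) = −2/5.
h(−1) = 6, h(−2/5) = −936/625. z₃ = (−2/5) − (−936/625)·((−2/5) − (−1))/((−936/625) − 6) = −406/781.

−406/781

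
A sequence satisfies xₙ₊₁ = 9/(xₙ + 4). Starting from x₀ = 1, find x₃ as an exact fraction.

261/161

x₁ = 9/(1 + 4) = 9/5.
x₂ = 9/(9/5 + 4) = 45/29.
x₃ = 9/(45/29 + 4) = 261/161.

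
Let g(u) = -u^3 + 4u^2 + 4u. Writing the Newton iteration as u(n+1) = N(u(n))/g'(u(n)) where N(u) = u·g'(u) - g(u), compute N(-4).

192

g'(u) = -3u^2 + 8u + 4.
N(u) = u·g'(u) - g(u) = u·(-3u^2 + 8u + 4) - (-u^3 + 4u^2 + 4u) = -2u^3 + 4u^2.
N(-4) = 192.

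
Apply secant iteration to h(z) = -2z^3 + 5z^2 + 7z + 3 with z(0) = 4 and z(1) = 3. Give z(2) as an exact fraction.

h(4) = -17, h(3) = 15. z(2) = 3 - 15·(3 - 4)/(15 - (-17)) = 111/32.

111/32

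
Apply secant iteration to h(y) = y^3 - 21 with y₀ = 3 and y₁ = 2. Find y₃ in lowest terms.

h(3) = 6, h(2) = -13. y₂ = 2 - (-13)·(2 - 3)/((-13) - 6) = 51/19.
h(2) = -13, h(51/19) = -11388/6859. y₃ = (51/19) - (-11388/6859)·((51/19) - 2)/((-11388/6859) - (-13)) = 16659/5983.

16659/5983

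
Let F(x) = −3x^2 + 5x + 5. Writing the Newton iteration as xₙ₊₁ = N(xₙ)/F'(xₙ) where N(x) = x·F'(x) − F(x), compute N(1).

F'(x) = −6x + 5.
N(x) = x·F'(x) − F(x) = x·(−6x + 5) − (−3x^2 + 5x + 5) = −3x^2 − 5.
N(1) = −8.

−8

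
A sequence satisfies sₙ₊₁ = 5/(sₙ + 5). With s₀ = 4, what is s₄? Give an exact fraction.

59/69

s₁ = 5/(4 + 5) = 5/9.
s₂ = 5/(5/9 + 5) = 9/10.
s₃ = 5/(9/10 + 5) = 50/59.
s₄ = 5/(50/59 + 5) = 59/69.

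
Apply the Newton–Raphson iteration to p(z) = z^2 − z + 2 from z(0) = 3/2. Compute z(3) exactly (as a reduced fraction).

p'(z) = 2z − 1.
p(3/2) = 11/4, p'(3/2) = 2, so z(1) = (3/2) − (11/4)/2 = 1/8.
p(1/8) = 121/64, p'(1/8) = −3/4, so z(2) = (1/8) − (121/64)/(−3/4) = 127/48.
p(127/48) = 14641/2304, p'(127/48) = 103/24, so z(3) = (127/48) − (14641/2304)/(103/24) = 11521/9888.

11521/9888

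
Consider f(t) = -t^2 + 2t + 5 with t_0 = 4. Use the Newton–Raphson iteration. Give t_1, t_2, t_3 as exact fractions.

f'(t) = -2t + 2.
f(4) = -3, f'(4) = -6, so t_1 = 4 - (-3)/(-6) = 7/2.
f(7/2) = -1/4, f'(7/2) = -5, so t_2 = (7/2) - (-1/4)/(-5) = 69/20.
f(69/20) = -1/400, f'(69/20) = -49/10, so t_3 = (69/20) - (-1/400)/(-49/10) = 6761/1960.

t_1 = 7/2, t_2 = 69/20, t_3 = 6761/1960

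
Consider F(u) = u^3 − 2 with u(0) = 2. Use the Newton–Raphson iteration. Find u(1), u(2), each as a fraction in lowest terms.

u(1) = 3/2, u(2) = 35/27

F'(u) = 3u^2.
F(2) = 6, F'(2) = 12, so u(1) = 2 − 6/12 = 3/2.
F(3/2) = 11/8, F'(3/2) = 27/4, so u(2) = (3/2) − (11/8)/(27/4) = 35/27.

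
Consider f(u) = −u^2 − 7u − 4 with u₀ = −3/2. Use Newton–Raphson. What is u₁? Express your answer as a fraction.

−7/16

f'(u) = −2u − 7.
f(−3/2) = 17/4, f'(−3/2) = −4, so u₁ = (−3/2) − (17/4)/(−4) = −7/16.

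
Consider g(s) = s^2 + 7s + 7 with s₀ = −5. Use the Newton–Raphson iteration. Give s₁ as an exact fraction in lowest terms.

g'(s) = 2s + 7.
g(−5) = −3, g'(−5) = −3, so s₁ = (−5) − (−3)/(−3) = −6.

−6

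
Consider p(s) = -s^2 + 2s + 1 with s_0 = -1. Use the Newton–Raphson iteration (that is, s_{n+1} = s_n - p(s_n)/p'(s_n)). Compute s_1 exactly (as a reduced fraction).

-1/2

p'(s) = -2s + 2.
p(-1) = -2, p'(-1) = 4, so s_1 = (-1) - (-2)/4 = -1/2.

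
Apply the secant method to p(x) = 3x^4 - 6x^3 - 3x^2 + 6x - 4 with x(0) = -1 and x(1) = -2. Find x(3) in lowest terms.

-159662/145927

p(-1) = -4, p(-2) = 68. x(2) = (-2) - 68·((-2) - (-1))/(68 - (-4)) = -19/18.
p(-2) = 68, p(-19/18) = -101303/34992. x(3) = (-19/18) - (-101303/34992)·((-19/18) - (-2))/((-101303/34992) - 68) = -159662/145927.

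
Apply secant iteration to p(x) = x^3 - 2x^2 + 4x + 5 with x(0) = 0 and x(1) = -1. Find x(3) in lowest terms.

p(0) = 5, p(-1) = -2. x(2) = (-1) - (-2)·((-1) - 0)/((-2) - 5) = -5/7.
p(-1) = -2, p(-5/7) = 260/343. x(3) = (-5/7) - (260/343)·((-5/7) - (-1))/((260/343) - (-2)) = -375/473.

-375/473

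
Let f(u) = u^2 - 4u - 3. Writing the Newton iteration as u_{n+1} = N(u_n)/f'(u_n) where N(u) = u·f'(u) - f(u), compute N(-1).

4

f'(u) = 2u - 4.
N(u) = u·f'(u) - f(u) = u·(2u - 4) - (u^2 - 4u - 3) = u^2 + 3.
N(-1) = 4.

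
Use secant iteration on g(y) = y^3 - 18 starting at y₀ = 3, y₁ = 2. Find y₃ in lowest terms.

g(3) = 9, g(2) = -10. y₂ = 2 - (-10)·(2 - 3)/((-10) - 9) = 48/19.
g(2) = -10, g(48/19) = -12870/6859. y₃ = (48/19) - (-12870/6859)·((48/19) - 2)/((-12870/6859) - (-10)) = 7377/2786.

7377/2786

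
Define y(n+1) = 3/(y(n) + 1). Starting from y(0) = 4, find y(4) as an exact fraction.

69/47

y(1) = 3/(4 + 1) = 3/5.
y(2) = 3/(3/5 + 1) = 15/8.
y(3) = 3/(15/8 + 1) = 24/23.
y(4) = 3/(24/23 + 1) = 69/47.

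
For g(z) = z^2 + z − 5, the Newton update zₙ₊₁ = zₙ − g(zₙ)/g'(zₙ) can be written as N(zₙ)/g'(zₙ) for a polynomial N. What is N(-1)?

g'(z) = 2z + 1.
N(z) = z·g'(z) − g(z) = z·(2z + 1) − (z^2 + z − 5) = z^2 + 5.
N(-1) = 6.

6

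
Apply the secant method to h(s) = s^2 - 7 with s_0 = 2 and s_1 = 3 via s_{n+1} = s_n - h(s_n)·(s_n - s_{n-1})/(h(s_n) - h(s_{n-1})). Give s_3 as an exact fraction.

h(2) = -3, h(3) = 2. s_2 = 3 - 2·(3 - 2)/(2 - (-3)) = 13/5.
h(3) = 2, h(13/5) = -6/25. s_3 = (13/5) - (-6/25)·((13/5) - 3)/((-6/25) - 2) = 37/14.

37/14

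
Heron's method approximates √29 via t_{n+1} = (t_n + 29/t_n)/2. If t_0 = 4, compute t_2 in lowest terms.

3881/720

t_1 = (4 + 29/4)/2 = 45/8.
t_2 = (45/8 + 29/(45/8))/2 = 3881/720.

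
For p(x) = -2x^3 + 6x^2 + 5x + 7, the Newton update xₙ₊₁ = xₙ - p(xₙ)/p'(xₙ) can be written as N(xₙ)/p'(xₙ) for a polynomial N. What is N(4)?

-167

p'(x) = -6x^2 + 12x + 5.
N(x) = x·p'(x) - p(x) = x·(-6x^2 + 12x + 5) - (-2x^3 + 6x^2 + 5x + 7) = -4x^3 + 6x^2 - 7.
N(4) = -167.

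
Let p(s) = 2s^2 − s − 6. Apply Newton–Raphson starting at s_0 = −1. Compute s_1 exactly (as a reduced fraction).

−8/5

p'(s) = 4s − 1.
p(−1) = −3, p'(−1) = −5, so s_1 = (−1) − (−3)/(−5) = −8/5.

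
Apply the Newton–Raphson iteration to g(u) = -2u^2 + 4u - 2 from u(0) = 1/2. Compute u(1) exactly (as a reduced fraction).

g'(u) = -4u + 4.
g(1/2) = -1/2, g'(1/2) = 2, so u(1) = (1/2) - (-1/2)/2 = 3/4.

3/4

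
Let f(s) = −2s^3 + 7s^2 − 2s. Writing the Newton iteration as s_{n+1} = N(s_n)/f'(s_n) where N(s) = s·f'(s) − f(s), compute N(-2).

60

f'(s) = −6s^2 + 14s − 2.
N(s) = s·f'(s) − f(s) = s·(−6s^2 + 14s − 2) − (−2s^3 + 7s^2 − 2s) = −4s^3 + 7s^2.
N(-2) = 60.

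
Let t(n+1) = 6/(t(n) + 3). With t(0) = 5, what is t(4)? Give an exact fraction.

46/33

t(1) = 6/(5 + 3) = 3/4.
t(2) = 6/(3/4 + 3) = 8/5.
t(3) = 6/(8/5 + 3) = 30/23.
t(4) = 6/(30/23 + 3) = 46/33.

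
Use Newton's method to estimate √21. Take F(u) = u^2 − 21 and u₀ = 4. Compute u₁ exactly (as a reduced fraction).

F'(u) = 2u.
F(4) = −5, F'(4) = 8, so u₁ = 4 − (−5)/8 = 37/8.

37/8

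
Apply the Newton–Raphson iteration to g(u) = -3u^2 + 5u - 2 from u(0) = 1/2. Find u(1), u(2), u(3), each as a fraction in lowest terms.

g'(u) = -6u + 5.
g(1/2) = -1/4, g'(1/2) = 2, so u(1) = (1/2) - (-1/4)/2 = 5/8.
g(5/8) = -3/64, g'(5/8) = 5/4, so u(2) = (5/8) - (-3/64)/(5/4) = 53/80.
g(53/80) = -27/6400, g'(53/80) = 41/40, so u(3) = (53/80) - (-27/6400)/(41/40) = 4373/6560.

u(1) = 5/8, u(2) = 53/80, u(3) = 4373/6560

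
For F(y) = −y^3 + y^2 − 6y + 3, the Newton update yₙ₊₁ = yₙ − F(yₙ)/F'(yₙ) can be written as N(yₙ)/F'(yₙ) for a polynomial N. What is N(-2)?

F'(y) = −3y^2 + 2y − 6.
N(y) = y·F'(y) − F(y) = y·(−3y^2 + 2y − 6) − (−y^3 + y^2 − 6y + 3) = −2y^3 + y^2 − 3.
N(-2) = 17.

17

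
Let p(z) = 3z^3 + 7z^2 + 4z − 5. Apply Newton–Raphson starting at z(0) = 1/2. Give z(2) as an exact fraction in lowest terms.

p'(z) = 9z^2 + 14z + 4.
p(1/2) = −7/8, p'(1/2) = 53/4, so z(1) = (1/2) − (−7/8)/(53/4) = 30/53.
p(30/53) = 7595/148877, p'(30/53) = 41596/2809, so z(2) = (30/53) − (7595/148877)/(41596/2809) = 1240285/2204588.

1240285/2204588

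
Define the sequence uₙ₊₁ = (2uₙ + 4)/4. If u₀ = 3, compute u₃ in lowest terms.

17/8

u₁ = (2·3 + 4)/4 = 5/2.
u₂ = (2·(5/2) + 4)/4 = 9/4.
u₃ = (2·(9/4) + 4)/4 = 17/8.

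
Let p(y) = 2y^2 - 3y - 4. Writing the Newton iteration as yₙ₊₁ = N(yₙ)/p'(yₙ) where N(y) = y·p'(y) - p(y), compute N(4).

36

p'(y) = 4y - 3.
N(y) = y·p'(y) - p(y) = y·(4y - 3) - (2y^2 - 3y - 4) = 2y^2 + 4.
N(4) = 36.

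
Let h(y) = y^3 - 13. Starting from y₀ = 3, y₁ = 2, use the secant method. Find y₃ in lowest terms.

11659/4927

h(3) = 14, h(2) = -5. y₂ = 2 - (-5)·(2 - 3)/((-5) - 14) = 43/19.
h(2) = -5, h(43/19) = -9660/6859. y₃ = (43/19) - (-9660/6859)·((43/19) - 2)/((-9660/6859) - (-5)) = 11659/4927.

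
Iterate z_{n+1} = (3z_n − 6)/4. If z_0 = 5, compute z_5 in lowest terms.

−3471/1024

z_1 = (3·5 − 6)/4 = 9/4.
z_2 = (3·(9/4) − 6)/4 = 3/16.
z_3 = (3·(3/16) − 6)/4 = −87/64.
z_4 = (3·(−87/64) − 6)/4 = −645/256.
z_5 = (3·(−645/256) − 6)/4 = −3471/1024.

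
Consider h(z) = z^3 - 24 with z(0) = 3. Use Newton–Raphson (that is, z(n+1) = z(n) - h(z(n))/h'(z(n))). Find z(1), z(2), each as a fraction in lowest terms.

h'(z) = 3z^2.
h(3) = 3, h'(3) = 27, so z(1) = 3 - 3/27 = 26/9.
h(26/9) = 80/729, h'(26/9) = 676/27, so z(2) = (26/9) - (80/729)/(676/27) = 13162/4563.

z(1) = 26/9, z(2) = 13162/4563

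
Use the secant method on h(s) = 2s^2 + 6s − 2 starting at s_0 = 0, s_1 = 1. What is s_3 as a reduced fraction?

h(0) = −2, h(1) = 6. s_2 = 1 − 6·(1 − 0)/(6 − (−2)) = 1/4.
h(1) = 6, h(1/4) = −3/8. s_3 = (1/4) − (−3/8)·((1/4) − 1)/((−3/8) − 6) = 5/17.

5/17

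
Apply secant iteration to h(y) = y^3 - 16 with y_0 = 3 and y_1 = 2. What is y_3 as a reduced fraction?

3376/1327

h(3) = 11, h(2) = -8. y_2 = 2 - (-8)·(2 - 3)/((-8) - 11) = 46/19.
h(2) = -8, h(46/19) = -12408/6859. y_3 = (46/19) - (-12408/6859)·((46/19) - 2)/((-12408/6859) - (-8)) = 3376/1327.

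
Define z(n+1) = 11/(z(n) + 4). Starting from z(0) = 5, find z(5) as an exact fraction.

z(1) = 11/(5 + 4) = 11/9.
z(2) = 11/(11/9 + 4) = 99/47.
z(3) = 11/(99/47 + 4) = 517/287.
z(4) = 11/(517/287 + 4) = 3157/1665.
z(5) = 11/(3157/1665 + 4) = 18315/9817.

18315/9817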